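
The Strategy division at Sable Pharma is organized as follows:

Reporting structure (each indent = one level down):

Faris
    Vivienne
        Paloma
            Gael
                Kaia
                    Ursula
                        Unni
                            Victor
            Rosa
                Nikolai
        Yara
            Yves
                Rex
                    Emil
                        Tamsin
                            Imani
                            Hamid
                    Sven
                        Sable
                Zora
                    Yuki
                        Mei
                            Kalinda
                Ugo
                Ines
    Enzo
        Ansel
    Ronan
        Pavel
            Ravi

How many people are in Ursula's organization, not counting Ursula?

2

Ursula directly manages Unni. Under Unni: Victor (1). That's 2 in total.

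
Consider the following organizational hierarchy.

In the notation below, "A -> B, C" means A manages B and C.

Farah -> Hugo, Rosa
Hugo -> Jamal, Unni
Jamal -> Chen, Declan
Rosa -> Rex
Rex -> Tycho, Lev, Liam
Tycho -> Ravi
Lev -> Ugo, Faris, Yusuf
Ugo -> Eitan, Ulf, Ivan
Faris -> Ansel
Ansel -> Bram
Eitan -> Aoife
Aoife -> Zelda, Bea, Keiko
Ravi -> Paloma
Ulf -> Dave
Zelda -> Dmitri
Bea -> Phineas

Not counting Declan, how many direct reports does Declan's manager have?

Declan reports to Jamal. Jamal's other direct reports are Chen — 1 peer.

1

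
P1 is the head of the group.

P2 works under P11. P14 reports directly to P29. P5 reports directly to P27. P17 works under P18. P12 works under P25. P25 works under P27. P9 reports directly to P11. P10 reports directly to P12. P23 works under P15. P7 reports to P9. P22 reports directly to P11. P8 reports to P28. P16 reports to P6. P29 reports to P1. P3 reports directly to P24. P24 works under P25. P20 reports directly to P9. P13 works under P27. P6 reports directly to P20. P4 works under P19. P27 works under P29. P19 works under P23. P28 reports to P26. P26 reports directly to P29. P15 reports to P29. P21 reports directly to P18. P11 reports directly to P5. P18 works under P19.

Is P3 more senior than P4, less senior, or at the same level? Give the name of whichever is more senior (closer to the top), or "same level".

same level

Both P3 and P4 are 5 levels below P1.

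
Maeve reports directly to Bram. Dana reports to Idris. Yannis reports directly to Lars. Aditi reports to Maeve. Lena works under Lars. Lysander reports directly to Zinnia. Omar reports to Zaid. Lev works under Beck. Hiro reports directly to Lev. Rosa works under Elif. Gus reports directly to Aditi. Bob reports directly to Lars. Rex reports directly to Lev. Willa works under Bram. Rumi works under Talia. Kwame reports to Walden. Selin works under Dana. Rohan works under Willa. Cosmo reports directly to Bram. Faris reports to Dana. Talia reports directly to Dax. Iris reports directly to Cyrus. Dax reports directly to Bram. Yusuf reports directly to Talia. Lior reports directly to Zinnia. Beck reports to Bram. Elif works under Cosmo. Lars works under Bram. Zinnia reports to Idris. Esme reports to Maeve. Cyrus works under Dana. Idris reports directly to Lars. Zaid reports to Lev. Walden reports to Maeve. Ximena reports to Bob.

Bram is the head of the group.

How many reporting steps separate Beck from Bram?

1

Chain from Beck up to Bram: Beck → Bram. That is 1 step up, so Beck is 1 level below Bram.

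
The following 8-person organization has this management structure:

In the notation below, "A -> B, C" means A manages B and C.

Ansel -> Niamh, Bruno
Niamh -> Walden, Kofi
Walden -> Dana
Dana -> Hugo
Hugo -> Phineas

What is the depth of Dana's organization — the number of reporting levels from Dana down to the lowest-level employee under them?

The longest chain under Dana runs Dana → Hugo → Phineas, which is 2 levels below Dana.

2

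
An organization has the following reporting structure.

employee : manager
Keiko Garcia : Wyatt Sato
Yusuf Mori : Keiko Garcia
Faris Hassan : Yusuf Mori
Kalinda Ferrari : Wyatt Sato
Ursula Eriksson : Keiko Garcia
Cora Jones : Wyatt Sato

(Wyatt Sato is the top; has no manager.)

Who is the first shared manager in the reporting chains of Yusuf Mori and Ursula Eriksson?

Yusuf Mori's chain of managers is Keiko Garcia, Wyatt Sato. Ursula Eriksson's chain of managers is Keiko Garcia, Wyatt Sato. The first manager that appears in both chains is Keiko Garcia.

Keiko Garcia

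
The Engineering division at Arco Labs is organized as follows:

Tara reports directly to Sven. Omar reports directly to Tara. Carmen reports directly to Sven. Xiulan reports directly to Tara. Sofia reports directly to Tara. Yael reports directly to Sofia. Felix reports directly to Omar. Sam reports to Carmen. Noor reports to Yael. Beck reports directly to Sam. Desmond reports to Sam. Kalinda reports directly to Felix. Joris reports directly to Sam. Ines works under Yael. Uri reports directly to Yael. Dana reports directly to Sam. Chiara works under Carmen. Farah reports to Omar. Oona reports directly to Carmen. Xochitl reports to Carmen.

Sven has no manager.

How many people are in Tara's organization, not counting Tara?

10

Tara directly manages Omar, Xiulan, Sofia. Under Omar: Farah, Felix, Kalinda (3). Xiulan has no reports. Under Sofia: Yael, Uri, Ines, Noor (4). So Tara's organization is 3 direct reports plus everyone under them: 4 + 1 + 5 = 10.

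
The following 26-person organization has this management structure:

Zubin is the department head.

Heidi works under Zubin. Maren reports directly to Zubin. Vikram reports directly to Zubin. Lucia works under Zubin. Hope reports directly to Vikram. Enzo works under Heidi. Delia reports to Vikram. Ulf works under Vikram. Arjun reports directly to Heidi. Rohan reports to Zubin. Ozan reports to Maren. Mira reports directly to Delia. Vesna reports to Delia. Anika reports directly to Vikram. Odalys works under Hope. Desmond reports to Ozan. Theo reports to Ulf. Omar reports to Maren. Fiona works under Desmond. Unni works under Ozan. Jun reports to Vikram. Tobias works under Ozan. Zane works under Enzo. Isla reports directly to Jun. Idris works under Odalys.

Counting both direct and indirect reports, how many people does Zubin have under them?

25

Zubin directly manages Heidi, Maren, Vikram, Lucia, Rohan. Under Heidi: Arjun, Enzo, Zane (3). Under Maren: Omar, Ozan, Tobias, Unni, Desmond, Fiona (6). Under Vikram: Jun, Isla, Anika, Ulf, Theo, Delia, Vesna, Mira, Hope, Odalys, Idris (11). Lucia has no reports. Rohan has no reports. So Zubin's organization is 5 direct reports plus everyone under them: 4 + 7 + 12 + 1 + 1 = 25.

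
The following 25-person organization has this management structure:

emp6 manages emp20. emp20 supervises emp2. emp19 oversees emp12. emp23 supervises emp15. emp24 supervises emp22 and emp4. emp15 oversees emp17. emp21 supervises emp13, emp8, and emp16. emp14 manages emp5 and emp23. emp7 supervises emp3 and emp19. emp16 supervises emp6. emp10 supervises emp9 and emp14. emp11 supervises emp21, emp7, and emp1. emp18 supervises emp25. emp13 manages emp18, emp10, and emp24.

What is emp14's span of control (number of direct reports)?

2

emp14 directly manages emp5, emp23. That is 2 direct reports.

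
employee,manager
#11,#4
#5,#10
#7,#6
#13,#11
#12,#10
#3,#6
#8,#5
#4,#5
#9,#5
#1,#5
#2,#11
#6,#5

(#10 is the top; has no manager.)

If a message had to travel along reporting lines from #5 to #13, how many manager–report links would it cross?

#13 is in #5's organization: the chain from #13 up to #5 is #13 → #11 → #4 → #5, which is 3 links.

3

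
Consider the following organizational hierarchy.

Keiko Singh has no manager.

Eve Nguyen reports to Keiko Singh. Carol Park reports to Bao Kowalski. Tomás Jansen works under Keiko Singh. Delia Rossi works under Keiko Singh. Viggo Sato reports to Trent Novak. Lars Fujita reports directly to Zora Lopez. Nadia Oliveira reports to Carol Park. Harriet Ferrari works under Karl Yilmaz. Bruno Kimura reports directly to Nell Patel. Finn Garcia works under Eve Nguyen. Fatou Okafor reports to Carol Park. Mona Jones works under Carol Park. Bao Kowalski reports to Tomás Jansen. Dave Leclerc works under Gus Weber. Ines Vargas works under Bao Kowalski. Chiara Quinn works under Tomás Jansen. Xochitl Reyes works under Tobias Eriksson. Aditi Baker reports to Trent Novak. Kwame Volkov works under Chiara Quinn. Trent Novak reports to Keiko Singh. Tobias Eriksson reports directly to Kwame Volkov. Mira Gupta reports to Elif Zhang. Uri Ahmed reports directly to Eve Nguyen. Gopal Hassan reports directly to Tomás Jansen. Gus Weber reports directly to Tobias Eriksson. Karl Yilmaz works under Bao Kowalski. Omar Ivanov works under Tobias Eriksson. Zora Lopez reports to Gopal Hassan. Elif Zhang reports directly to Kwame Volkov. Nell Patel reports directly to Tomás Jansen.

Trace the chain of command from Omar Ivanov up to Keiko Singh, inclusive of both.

Omar Ivanov -> Tobias Eriksson -> Kwame Volkov -> Chiara Quinn -> Tomás Jansen -> Keiko Singh

Omar Ivanov reports to Tobias Eriksson. Tobias Eriksson reports to Kwame Volkov. Kwame Volkov reports to Chiara Quinn. Chiara Quinn reports to Tomás Jansen. Tomás Jansen reports to Keiko Singh. Keiko Singh is at the top.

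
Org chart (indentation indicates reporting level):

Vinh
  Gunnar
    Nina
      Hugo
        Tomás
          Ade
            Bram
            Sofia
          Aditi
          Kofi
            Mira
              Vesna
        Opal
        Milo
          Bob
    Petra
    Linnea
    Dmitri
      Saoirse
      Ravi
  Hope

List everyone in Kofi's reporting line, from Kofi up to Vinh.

Kofi -> Tomás -> Hugo -> Nina -> Gunnar -> Vinh

Kofi reports to Tomás. Tomás reports to Hugo. Hugo reports to Nina. Nina reports to Gunnar. Gunnar reports to Vinh. Vinh is at the top.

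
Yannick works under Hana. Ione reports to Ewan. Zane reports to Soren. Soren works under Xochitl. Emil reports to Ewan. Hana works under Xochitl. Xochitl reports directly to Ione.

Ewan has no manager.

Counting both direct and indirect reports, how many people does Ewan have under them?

Ewan directly manages Ione, Emil. Under Ione: Xochitl, Hana, Yannick, Soren, Zane (5). Emil has no reports. So Ewan's organization is 2 direct reports plus everyone under them: 6 + 1 = 7.

7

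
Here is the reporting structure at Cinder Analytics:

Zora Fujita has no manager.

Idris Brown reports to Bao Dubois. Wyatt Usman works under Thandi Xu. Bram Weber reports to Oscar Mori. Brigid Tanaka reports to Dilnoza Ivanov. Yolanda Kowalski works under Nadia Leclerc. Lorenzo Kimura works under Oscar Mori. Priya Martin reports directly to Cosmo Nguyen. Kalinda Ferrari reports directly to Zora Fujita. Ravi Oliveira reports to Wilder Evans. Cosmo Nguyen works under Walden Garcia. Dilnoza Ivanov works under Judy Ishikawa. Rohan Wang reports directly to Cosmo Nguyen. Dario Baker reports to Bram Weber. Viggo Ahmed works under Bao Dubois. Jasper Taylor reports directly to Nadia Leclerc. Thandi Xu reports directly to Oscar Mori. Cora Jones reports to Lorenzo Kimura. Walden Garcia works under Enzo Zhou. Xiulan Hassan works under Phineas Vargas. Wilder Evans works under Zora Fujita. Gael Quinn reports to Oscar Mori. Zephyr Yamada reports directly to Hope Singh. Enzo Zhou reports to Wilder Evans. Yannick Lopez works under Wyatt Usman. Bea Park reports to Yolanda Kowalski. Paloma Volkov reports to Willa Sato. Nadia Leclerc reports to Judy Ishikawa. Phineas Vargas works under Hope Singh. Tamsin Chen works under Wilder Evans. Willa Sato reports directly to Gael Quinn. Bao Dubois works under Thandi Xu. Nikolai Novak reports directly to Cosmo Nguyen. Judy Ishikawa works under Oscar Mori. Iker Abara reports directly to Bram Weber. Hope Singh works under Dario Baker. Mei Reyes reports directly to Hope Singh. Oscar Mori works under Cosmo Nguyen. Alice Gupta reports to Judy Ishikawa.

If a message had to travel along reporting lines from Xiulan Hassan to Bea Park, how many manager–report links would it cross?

9

Xiulan Hassan is 5 levels below Oscar Mori, and Bea Park is 4 levels below Oscar Mori (their lowest common manager). The shortest path runs up from Xiulan Hassan to Oscar Mori and back down to Bea Park: 5 + 4 = 9 links.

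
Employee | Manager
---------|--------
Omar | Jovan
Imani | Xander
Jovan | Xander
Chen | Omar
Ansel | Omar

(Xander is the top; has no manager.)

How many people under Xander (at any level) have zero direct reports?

The people in Xander's organization with no one reporting to them are Imani, Chen, Ansel. That is 3.

3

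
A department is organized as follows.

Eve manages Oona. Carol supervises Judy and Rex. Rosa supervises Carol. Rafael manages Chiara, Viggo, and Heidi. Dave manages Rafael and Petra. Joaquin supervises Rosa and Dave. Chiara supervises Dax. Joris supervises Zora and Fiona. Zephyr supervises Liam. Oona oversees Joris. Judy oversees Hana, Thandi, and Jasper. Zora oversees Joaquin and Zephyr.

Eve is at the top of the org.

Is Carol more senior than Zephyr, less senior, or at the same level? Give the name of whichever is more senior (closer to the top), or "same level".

Zephyr

Carol is 6 levels below Eve; Zephyr is 4. Zephyr is higher.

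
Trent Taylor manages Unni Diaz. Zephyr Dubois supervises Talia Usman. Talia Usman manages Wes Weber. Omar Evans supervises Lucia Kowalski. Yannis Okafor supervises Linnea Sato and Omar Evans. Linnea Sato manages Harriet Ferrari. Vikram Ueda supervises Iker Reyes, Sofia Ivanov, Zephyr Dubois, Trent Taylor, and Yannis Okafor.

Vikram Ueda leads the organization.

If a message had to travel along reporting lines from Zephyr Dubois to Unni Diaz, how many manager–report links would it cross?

3

Zephyr Dubois is 1 level below Vikram Ueda, and Unni Diaz is 2 levels below Vikram Ueda (their lowest common manager). The shortest path runs up from Zephyr Dubois to Vikram Ueda and back down to Unni Diaz: 1 + 2 = 3 links.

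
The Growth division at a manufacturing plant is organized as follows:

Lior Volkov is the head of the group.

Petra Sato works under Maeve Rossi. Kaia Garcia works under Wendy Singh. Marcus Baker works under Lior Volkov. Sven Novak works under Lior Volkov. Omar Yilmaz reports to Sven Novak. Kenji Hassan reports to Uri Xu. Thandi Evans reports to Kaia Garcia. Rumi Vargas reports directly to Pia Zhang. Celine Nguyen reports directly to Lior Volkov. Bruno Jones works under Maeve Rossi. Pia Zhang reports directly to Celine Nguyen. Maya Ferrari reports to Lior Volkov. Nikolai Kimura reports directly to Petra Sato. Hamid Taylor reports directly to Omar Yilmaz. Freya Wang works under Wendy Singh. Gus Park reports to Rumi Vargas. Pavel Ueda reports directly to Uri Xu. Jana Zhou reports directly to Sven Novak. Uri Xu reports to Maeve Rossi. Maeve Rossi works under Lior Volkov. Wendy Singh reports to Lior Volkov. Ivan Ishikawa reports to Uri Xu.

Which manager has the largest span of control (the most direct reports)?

Lior Volkov

Direct-report counts: Lior Volkov has 6; Celine Nguyen has 1; Pia Zhang has 1; Rumi Vargas has 1; Wendy Singh has 2; Kaia Garcia has 1; Sven Novak has 2; Omar Yilmaz has 1; Maeve Rossi has 3; Petra Sato has 1; Uri Xu has 3. The largest is 6, held by Lior Volkov.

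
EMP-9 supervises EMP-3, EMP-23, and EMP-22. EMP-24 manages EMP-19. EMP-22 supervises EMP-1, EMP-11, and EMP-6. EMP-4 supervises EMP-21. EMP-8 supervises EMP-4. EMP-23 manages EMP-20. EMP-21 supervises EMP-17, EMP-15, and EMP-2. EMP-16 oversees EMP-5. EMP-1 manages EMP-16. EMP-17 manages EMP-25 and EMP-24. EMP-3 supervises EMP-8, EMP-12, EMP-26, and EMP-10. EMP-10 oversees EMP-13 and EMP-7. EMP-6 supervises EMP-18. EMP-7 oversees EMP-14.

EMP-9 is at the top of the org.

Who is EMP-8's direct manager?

EMP-8 reports directly to EMP-3.

EMP-3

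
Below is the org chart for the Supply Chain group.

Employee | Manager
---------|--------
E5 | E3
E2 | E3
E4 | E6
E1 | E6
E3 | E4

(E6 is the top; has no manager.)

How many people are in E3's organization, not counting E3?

2

E3 directly manages E5, E2. E5 has no reports. E2 has no reports. So E3's organization is 2 direct reports plus everyone under them: 1 + 1 = 2.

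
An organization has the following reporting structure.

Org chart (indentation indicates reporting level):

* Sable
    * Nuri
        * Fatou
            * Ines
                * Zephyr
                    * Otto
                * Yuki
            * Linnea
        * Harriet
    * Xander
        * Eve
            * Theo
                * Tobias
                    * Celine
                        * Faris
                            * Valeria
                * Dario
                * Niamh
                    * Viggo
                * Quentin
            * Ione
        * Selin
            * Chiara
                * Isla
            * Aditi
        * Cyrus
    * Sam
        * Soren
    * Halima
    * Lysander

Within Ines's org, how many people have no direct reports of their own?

2

The people in Ines's organization with no one reporting to them are Yuki, Otto. That is 2.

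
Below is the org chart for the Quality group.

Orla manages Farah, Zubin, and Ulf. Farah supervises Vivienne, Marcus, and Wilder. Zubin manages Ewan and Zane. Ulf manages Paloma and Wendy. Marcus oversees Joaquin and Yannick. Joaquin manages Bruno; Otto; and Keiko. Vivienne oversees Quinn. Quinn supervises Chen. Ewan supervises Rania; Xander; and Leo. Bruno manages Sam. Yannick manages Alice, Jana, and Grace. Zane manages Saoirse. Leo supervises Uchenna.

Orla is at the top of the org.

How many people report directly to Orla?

Orla directly manages Farah, Zubin, Ulf. That is 3 direct reports.

3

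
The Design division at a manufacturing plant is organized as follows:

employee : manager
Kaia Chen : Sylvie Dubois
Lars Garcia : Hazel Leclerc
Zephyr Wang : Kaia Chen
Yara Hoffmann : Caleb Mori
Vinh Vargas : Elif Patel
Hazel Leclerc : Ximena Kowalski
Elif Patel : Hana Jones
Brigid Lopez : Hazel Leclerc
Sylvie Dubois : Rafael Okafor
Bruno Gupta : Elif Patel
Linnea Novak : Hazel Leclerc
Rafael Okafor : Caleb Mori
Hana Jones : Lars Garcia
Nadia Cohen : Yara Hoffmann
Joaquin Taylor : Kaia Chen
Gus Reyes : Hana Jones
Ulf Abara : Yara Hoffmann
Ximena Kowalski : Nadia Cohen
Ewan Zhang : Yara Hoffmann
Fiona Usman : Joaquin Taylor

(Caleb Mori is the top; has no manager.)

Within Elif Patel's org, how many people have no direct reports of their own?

The people in Elif Patel's organization with no one reporting to them are Bruno Gupta, Vinh Vargas. That is 2.

2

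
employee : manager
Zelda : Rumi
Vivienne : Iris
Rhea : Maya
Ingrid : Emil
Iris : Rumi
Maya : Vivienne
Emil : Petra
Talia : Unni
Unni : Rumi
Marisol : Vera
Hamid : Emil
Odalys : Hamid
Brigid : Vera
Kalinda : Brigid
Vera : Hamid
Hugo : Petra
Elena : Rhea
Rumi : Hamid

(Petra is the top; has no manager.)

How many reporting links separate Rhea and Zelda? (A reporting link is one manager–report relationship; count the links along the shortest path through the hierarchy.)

Rhea is 4 levels below Rumi, and Zelda is 1 level below Rumi (their lowest common manager). The shortest path runs up from Rhea to Rumi and back down to Zelda: 4 + 1 = 5 links.

5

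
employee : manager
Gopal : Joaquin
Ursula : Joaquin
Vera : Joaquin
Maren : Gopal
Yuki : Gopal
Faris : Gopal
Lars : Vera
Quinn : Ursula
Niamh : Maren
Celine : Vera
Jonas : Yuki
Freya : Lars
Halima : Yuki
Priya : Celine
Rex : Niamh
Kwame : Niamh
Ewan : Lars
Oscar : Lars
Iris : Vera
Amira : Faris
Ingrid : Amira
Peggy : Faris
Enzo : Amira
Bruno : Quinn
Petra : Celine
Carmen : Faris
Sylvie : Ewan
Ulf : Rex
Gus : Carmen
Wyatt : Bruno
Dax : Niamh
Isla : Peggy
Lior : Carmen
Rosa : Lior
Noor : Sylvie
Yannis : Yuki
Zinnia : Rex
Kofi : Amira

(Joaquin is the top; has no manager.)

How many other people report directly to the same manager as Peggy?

Peggy reports to Faris. Faris's other direct reports are Amira, Carmen — 2 peers.

2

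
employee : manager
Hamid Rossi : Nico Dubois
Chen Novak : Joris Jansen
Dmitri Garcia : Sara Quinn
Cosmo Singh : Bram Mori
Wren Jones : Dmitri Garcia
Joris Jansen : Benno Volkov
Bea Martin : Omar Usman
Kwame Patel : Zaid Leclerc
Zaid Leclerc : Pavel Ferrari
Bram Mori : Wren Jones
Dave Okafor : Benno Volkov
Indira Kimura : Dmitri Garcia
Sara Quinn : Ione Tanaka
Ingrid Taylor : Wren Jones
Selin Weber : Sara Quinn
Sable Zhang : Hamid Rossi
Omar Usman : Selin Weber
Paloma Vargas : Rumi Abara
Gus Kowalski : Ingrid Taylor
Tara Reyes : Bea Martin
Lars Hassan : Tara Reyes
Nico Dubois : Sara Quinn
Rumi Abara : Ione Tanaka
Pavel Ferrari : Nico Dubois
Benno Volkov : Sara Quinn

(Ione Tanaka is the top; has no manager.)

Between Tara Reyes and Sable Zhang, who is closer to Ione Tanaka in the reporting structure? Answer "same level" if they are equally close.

Sable Zhang

Tara Reyes is 5 levels below Ione Tanaka; Sable Zhang is 4. Sable Zhang is higher.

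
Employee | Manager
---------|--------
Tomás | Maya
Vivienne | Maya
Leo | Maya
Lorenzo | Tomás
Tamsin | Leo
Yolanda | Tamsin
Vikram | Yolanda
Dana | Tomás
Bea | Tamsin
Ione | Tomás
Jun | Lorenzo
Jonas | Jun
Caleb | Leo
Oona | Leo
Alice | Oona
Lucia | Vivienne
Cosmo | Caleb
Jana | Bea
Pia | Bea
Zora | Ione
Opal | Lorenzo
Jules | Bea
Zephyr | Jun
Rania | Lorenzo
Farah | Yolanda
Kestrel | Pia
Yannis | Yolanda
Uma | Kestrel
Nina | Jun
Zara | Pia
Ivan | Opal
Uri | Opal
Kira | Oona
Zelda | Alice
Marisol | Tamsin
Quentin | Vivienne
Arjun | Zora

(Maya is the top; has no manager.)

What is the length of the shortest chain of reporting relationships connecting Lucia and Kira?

5

Lucia is 2 levels below Maya, and Kira is 3 levels below Maya (their lowest common manager). The shortest path runs up from Lucia to Maya and back down to Kira: 2 + 3 = 5 links.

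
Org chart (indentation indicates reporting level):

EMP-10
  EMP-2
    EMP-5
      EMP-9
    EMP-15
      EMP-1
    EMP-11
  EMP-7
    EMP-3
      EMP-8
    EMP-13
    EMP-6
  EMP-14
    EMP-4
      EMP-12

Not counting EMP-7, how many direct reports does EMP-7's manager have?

EMP-7 reports to EMP-10. EMP-10's other direct reports are EMP-2, EMP-14 — 2 peers.

2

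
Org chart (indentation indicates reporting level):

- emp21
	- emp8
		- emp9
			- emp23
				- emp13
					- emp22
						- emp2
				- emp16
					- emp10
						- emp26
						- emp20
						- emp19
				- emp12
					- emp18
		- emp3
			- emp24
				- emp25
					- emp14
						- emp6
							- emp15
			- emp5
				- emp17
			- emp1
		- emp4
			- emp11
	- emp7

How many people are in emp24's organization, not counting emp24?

emp24 directly manages emp25. Under emp25: emp14, emp6, emp15 (3). That's 4 in total.

4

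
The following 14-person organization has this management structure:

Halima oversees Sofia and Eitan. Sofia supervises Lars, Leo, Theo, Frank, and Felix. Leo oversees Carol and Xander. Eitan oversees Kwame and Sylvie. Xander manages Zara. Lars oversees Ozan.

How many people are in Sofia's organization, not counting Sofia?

Sofia directly manages Leo, Theo, Felix, Lars, Frank. Under Leo: Xander, Zara, Carol (3). Theo has no reports. Felix has no reports. Under Lars: Ozan (1). Frank has no reports. So Sofia's organization is 5 direct reports plus everyone under them: 4 + 1 + 1 + 2 + 1 = 9.

9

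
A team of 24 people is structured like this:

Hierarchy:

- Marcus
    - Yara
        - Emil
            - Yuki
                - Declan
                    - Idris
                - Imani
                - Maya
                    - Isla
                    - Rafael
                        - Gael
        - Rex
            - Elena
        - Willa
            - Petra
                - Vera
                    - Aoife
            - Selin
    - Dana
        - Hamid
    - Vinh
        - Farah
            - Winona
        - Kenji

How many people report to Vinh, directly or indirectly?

Vinh directly manages Farah, Kenji. Under Farah: Winona (1). Kenji has no reports. So Vinh's organization is 2 direct reports plus everyone under them: 2 + 1 = 3.

3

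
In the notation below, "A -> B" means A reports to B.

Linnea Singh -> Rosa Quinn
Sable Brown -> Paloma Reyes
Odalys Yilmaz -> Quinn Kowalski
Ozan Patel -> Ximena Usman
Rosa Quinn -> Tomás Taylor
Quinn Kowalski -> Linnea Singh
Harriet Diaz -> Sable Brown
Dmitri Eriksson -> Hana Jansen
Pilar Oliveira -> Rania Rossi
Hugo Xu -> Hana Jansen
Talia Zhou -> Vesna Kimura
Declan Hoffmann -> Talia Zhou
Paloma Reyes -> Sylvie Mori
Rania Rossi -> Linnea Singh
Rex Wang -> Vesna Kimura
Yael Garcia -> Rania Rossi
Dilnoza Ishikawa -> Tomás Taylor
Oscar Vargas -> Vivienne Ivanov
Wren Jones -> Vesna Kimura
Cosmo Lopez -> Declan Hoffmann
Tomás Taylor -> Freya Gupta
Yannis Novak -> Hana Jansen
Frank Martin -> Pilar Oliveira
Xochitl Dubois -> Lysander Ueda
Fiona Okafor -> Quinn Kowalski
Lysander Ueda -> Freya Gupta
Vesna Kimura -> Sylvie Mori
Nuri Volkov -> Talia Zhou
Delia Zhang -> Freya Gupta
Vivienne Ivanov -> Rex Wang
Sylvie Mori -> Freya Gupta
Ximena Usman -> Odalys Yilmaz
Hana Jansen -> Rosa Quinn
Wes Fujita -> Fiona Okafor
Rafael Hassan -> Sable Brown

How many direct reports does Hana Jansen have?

3

Hana Jansen directly manages Yannis Novak, Dmitri Eriksson, Hugo Xu. That is 3 direct reports.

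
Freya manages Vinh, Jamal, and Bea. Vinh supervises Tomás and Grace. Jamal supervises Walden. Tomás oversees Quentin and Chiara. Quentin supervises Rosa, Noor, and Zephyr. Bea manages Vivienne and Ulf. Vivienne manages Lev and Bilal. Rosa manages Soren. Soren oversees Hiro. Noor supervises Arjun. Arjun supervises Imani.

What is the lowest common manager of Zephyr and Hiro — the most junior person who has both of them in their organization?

Quentin

Zephyr's chain of managers is Quentin, Tomás, Vinh, Freya. Hiro's chain of managers is Soren, Rosa, Quentin, Tomás, Vinh, Freya. The first manager that appears in both chains is Quentin.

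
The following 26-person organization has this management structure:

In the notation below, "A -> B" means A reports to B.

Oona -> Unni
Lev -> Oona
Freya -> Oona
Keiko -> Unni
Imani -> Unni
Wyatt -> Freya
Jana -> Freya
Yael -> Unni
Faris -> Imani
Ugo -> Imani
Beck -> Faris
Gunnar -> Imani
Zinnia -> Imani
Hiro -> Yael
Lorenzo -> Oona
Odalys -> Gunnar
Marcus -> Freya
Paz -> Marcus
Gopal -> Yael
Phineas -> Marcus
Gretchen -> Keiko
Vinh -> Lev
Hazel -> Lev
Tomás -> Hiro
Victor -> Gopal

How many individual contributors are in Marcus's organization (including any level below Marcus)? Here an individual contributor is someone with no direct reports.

2

The people in Marcus's organization with no one reporting to them are Phineas, Paz. That is 2.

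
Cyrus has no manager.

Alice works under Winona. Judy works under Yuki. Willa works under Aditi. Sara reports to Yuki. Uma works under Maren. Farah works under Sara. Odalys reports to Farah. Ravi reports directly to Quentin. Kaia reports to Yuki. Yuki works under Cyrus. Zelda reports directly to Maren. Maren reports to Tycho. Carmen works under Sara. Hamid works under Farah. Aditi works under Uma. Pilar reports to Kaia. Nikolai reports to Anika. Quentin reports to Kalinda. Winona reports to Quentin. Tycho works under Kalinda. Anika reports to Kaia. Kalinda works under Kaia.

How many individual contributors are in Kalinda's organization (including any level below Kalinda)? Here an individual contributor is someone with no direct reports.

4

The people in Kalinda's organization with no one reporting to them are Alice, Ravi, Willa, Zelda. That is 4.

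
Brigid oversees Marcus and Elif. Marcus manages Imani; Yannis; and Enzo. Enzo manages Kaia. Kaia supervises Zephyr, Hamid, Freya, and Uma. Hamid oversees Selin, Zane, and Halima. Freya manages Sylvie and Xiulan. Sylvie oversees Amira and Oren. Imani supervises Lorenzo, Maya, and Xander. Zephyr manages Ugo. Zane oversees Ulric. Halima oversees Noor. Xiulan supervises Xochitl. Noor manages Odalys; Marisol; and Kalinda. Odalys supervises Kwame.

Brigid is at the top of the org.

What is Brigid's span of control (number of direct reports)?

Brigid directly manages Marcus, Elif. That is 2 direct reports.

2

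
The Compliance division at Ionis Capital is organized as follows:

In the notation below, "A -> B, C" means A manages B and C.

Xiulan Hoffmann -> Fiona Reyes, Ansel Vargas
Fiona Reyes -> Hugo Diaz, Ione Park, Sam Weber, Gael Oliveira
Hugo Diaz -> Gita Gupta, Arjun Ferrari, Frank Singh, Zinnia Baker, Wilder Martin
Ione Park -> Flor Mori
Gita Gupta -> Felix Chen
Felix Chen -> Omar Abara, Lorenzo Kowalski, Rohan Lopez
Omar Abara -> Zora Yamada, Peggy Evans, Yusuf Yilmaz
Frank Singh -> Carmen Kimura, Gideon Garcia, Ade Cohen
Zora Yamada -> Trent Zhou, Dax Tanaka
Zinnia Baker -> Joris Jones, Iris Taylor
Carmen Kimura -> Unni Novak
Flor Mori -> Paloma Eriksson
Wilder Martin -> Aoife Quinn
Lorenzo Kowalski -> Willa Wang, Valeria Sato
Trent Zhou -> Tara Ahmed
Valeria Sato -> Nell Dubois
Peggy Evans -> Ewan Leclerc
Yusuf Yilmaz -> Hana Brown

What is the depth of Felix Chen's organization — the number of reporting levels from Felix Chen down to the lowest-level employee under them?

The longest chain under Felix Chen runs Felix Chen → Omar Abara → Zora Yamada → Trent Zhou → Tara Ahmed, which is 4 levels below Felix Chen.

4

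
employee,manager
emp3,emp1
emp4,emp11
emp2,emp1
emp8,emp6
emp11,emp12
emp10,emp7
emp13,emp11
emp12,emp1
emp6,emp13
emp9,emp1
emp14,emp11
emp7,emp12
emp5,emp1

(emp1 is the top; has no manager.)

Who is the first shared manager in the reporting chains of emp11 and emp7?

emp12

emp11's chain of managers is emp12, emp1. emp7's chain of managers is emp12, emp1. The first manager that appears in both chains is emp12.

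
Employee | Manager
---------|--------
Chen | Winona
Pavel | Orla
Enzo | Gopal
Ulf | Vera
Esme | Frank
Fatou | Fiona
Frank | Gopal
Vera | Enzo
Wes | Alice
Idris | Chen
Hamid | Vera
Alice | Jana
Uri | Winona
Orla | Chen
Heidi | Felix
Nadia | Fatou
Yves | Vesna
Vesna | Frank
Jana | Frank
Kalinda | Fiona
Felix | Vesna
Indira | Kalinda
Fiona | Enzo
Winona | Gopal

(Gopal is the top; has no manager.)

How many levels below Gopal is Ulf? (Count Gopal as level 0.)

3

Chain from Ulf up to Gopal: Ulf → Vera → Enzo → Gopal. That is 3 steps up, so Ulf is 3 levels below Gopal.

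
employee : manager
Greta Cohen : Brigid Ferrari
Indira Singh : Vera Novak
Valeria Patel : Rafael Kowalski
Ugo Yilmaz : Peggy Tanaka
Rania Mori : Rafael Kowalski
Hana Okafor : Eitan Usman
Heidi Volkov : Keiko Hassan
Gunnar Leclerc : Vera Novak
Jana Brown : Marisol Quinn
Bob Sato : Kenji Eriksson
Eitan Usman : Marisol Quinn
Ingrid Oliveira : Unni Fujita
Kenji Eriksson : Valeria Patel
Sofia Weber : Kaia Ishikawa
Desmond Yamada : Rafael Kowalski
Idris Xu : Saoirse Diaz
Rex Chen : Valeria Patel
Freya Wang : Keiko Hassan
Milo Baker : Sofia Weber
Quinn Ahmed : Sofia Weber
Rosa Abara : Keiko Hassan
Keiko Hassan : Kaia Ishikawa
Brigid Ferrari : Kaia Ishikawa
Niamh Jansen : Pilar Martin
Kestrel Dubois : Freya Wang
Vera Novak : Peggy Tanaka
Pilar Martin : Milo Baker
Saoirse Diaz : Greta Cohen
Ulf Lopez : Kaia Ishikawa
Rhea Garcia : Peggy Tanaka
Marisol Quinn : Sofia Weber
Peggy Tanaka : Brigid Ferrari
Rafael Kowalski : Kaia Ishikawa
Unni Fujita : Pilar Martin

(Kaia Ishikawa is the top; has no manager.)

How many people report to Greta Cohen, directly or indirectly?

2

Greta Cohen directly manages Saoirse Diaz. Under Saoirse Diaz: Idris Xu (1). That's 2 in total.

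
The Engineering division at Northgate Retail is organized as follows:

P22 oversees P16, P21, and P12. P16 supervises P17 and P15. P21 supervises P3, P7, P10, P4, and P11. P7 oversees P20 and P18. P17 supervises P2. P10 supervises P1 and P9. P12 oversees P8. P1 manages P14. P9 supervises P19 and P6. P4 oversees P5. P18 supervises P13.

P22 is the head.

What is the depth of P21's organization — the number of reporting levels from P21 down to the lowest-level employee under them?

3

The longest chain under P21 runs P21 → P10 → P9 → P6, which is 3 levels below P21.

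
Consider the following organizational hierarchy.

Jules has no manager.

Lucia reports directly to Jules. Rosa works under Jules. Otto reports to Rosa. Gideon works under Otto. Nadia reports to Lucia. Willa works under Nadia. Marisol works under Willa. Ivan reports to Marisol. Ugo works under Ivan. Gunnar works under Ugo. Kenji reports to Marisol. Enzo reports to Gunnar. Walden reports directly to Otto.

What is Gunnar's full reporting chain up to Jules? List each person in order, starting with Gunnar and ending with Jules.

Gunnar -> Ugo -> Ivan -> Marisol -> Willa -> Nadia -> Lucia -> Jules

Gunnar reports to Ugo. Ugo reports to Ivan. Ivan reports to Marisol. Marisol reports to Willa. Willa reports to Nadia. Nadia reports to Lucia. Lucia reports to Jules. Jules is at the top.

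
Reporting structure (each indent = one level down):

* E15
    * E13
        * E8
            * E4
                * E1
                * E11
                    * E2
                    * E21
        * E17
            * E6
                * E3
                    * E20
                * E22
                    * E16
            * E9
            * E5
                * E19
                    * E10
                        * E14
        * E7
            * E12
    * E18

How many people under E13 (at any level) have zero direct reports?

8

The people in E13's organization with no one reporting to them are E12, E14, E9, E16, E20, E21, E2, E1. That is 8.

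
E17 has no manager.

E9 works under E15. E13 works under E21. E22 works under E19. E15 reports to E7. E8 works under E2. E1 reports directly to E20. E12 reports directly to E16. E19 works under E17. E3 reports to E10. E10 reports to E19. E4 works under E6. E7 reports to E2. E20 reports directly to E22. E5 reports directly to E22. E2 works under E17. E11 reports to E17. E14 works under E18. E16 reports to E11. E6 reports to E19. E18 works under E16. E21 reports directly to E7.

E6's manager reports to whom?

E17

E6 reports to E19, and E19 reports to E17. So E6's skip-level manager is E17.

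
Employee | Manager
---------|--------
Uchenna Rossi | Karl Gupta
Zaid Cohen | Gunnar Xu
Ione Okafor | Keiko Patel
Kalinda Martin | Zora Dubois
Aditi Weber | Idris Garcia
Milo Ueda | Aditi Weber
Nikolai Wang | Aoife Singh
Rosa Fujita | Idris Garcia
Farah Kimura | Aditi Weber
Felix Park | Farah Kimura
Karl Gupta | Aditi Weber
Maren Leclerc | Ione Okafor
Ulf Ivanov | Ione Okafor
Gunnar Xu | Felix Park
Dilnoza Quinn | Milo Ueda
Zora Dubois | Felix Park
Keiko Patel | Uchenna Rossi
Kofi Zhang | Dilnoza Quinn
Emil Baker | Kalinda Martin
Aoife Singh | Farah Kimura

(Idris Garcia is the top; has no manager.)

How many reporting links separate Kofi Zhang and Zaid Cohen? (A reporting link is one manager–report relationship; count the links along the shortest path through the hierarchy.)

Kofi Zhang is 3 levels below Aditi Weber, and Zaid Cohen is 4 levels below Aditi Weber (their lowest common manager). The shortest path runs up from Kofi Zhang to Aditi Weber and back down to Zaid Cohen: 3 + 4 = 7 links.

7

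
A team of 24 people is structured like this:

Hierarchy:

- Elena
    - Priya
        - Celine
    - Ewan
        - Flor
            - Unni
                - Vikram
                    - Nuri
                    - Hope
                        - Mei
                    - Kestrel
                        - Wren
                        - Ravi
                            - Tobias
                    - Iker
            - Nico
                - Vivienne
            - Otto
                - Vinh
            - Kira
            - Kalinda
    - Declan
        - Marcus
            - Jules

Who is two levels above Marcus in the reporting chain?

Marcus reports to Declan, and Declan reports to Elena. So Marcus's skip-level manager is Elena.

Elena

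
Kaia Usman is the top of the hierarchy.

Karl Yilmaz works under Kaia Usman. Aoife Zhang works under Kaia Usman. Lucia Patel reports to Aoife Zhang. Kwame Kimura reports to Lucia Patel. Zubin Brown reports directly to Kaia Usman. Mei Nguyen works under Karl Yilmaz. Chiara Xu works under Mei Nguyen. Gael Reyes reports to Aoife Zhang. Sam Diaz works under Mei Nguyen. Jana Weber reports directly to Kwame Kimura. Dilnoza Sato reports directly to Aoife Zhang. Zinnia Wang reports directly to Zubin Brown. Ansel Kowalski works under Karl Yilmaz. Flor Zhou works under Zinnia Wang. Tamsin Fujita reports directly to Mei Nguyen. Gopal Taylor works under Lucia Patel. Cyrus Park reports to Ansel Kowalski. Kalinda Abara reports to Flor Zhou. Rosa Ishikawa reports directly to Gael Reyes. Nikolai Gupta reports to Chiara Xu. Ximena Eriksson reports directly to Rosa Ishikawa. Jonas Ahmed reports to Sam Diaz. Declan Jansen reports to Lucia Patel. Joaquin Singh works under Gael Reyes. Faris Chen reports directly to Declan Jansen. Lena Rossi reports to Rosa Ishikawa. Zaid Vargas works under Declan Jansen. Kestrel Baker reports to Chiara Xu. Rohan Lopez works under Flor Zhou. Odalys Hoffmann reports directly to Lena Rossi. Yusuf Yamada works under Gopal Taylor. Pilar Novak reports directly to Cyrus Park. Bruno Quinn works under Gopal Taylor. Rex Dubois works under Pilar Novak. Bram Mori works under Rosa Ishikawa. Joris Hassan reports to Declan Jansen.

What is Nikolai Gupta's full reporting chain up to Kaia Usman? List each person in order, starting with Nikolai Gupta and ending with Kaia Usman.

Nikolai Gupta -> Chiara Xu -> Mei Nguyen -> Karl Yilmaz -> Kaia Usman

Nikolai Gupta reports to Chiara Xu. Chiara Xu reports to Mei Nguyen. Mei Nguyen reports to Karl Yilmaz. Karl Yilmaz reports to Kaia Usman. Kaia Usman is at the top.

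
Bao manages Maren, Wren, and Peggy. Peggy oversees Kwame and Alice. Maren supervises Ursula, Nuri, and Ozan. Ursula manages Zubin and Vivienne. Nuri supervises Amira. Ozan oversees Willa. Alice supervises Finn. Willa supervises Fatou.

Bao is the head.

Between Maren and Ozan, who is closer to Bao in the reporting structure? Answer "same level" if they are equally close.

Maren

Maren is 1 level below Bao; Ozan is 2. Maren is higher.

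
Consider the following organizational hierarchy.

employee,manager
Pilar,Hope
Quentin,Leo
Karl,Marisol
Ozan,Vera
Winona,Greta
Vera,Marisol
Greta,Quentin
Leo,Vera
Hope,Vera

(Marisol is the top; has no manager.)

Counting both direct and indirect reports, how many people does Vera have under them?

Vera directly manages Ozan, Leo, Hope. Ozan has no reports. Under Leo: Quentin, Greta, Winona (3). Under Hope: Pilar (1). So Vera's organization is 3 direct reports plus everyone under them: 1 + 4 + 2 = 7.

7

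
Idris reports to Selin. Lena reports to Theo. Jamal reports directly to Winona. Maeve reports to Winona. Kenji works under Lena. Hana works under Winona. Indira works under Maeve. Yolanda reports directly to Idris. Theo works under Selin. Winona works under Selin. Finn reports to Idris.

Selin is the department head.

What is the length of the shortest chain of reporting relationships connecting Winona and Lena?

Winona is 1 level below Selin, and Lena is 2 levels below Selin (their lowest common manager). The shortest path runs up from Winona to Selin and back down to Lena: 1 + 2 = 3 links.

3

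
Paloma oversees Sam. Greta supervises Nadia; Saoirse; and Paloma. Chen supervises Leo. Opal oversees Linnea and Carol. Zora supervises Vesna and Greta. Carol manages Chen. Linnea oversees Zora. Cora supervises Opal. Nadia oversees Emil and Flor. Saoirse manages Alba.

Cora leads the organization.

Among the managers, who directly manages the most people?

Greta

Direct-report counts: Cora has 1; Opal has 2; Carol has 1; Chen has 1; Linnea has 1; Zora has 2; Greta has 3; Paloma has 1; Saoirse has 1; Nadia has 2. The largest is 3, held by Greta.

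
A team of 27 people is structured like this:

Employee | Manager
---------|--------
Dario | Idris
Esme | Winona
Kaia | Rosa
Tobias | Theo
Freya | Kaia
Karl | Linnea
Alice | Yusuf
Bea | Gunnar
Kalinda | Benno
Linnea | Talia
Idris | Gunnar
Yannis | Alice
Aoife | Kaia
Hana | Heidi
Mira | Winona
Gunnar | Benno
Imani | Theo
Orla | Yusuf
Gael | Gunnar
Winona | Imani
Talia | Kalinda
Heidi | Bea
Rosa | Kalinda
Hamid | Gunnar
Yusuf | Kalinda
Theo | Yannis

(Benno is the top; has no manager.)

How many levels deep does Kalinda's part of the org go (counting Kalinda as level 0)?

7

The longest chain under Kalinda runs Kalinda → Yusuf → Alice → Yannis → Theo → Imani → Winona → Mira, which is 7 levels below Kalinda.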